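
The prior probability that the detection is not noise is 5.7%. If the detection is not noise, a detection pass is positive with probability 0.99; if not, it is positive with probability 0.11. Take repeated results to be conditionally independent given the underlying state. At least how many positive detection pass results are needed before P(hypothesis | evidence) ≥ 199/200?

4

Prior odds: 0.057 ÷ 0.943 = 57/943.
Likelihood ratio of a positive = 0.99/0.11 = 9.
Target posterior odds = 0.995/0.005 = 199.
Need (57/943) × 9ⁿ ≥ 199, i.e. 9ⁿ ≥ 187657/57.
9³ = 729 falls short of 187657/57 but 9⁴ = 6561 reaches it, so n = 4.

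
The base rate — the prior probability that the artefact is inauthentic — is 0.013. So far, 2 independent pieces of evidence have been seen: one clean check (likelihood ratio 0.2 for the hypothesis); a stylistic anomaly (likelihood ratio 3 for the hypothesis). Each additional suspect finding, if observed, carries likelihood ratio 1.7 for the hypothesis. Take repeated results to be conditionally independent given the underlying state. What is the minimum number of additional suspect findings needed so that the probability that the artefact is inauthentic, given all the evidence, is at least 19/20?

15

Prior odds = 0.013/0.987 = 13/987.
Combined Bayes factor of the evidence already in hand = 0.2 × 3 = 0.6.
Odds after that evidence = (13/987) × 0.6 = 13/1645.
Target odds = 0.95/0.05 = 19.
Need 1.7ⁿ ≥ 19 ÷ (13/1645) = 31255/13.
1.7¹⁴ ≈1683.78 falls short of 31255/13 but 1.7¹⁵ ≈2862.42 reaches it, so n = 15.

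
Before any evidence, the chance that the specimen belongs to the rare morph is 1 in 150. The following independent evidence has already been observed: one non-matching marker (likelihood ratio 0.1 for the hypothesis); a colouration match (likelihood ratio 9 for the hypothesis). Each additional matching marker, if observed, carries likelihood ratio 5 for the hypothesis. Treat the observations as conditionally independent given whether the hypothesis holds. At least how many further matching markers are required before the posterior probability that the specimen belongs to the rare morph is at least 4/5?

Prior odds = (1/150)/(149/150) = 1/149.
Combined Bayes factor of the evidence already in hand = 0.1 × 9 = 0.9.
Odds after that evidence = (1/149) × 0.9 = 9/1490.
Target odds = 0.8/0.2 = 4.
Need 5ⁿ ≥ 4 ÷ (9/1490) = 5960/9.
5⁴ = 625 falls short of 5960/9 but 5⁵ = 3125 reaches it, so n = 5.

5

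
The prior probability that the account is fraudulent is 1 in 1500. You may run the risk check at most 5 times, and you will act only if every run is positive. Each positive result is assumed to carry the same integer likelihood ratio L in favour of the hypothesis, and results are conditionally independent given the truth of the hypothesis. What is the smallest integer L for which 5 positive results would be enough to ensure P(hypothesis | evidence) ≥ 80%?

Prior odds = (1/1500)/(1499/1500) = 1/1499.
Target odds = 0.8/0.2 = 4.
Need L⁵ ≥ 4 ÷ (1/1499) = 5996.
5⁵ = 3125 < 5996 ≤ 7776 = 6⁵, so L = 6.

6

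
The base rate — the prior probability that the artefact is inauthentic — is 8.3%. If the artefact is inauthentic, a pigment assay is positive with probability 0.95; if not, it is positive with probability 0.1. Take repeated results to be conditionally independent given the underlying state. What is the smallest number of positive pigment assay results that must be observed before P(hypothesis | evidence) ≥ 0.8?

2

Prior odds: 0.083 ÷ 0.917 = 83/917.
Likelihood ratio of a positive = 0.95/0.1 = 9.5.
Target odds: 0.8 ÷ 0.2 = 4.
Need (83/917) × 9.5ⁿ ≥ 4, i.e. 9.5ⁿ ≥ 3668/83.
9.5¹ = 9.5 falls short of 3668/83 but 9.5² = 90.25 reaches it, so n = 2.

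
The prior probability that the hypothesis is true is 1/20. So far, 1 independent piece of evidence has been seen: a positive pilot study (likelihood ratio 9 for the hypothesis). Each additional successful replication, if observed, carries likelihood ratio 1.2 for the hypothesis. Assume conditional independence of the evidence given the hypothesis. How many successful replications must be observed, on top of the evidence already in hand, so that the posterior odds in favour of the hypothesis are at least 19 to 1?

Prior odds = 0.05/0.95 = 1/19.
Bayes factor of the evidence already in hand = 9.
Odds after that evidence = (1/19) × 9 = 9/19.
Target odds = 19.
Need 1.2ⁿ ≥ 19 ÷ (9/19) = 361/9.
1.2²⁰ ≈38.3376 falls short of 361/9 but 1.2²¹ ≈46.0051 reaches it, so n = 21.

21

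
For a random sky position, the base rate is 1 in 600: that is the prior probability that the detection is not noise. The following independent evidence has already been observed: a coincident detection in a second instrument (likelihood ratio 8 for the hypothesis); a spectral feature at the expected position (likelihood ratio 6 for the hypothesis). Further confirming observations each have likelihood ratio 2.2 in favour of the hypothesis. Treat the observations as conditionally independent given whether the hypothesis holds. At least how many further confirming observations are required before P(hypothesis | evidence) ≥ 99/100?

Prior odds = (1/600)/(599/600) = 1/599.
Combined Bayes factor of the evidence already in hand = 8 × 6 = 48.
Odds after that evidence = (1/599) × 48 = 48/599.
Target odds = 0.99/0.01 = 99.
Need 2.2ⁿ ≥ 99 ÷ (48/599) = 1235.4375.
2.2⁹ ≈1207.27 falls short of 1235.4375 but 2.2¹⁰ ≈2655.99 reaches it, so n = 10.

10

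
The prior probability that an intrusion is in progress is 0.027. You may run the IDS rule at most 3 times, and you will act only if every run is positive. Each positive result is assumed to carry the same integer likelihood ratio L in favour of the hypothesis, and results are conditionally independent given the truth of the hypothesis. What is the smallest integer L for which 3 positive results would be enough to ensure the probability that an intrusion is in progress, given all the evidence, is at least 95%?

9

Prior odds = 0.027/0.973 = 27/973.
Target odds = 0.95/0.05 = 19.
Need L³ ≥ 19 ÷ (27/973) = 18487/27.
8³ = 512 < 18487/27 ≤ 729 = 9³, so L = 9.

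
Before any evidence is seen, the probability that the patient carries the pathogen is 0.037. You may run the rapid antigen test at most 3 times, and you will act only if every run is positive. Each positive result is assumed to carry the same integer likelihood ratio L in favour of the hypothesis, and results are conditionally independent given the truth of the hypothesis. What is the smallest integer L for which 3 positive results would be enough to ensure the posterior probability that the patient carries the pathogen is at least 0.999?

Prior odds = 0.037/0.963 = 37/963.
Target odds = 0.999/0.001 = 999.
Need L³ ≥ 999 ÷ (37/963) = 26001.
29³ = 24389 < 26001 ≤ 27000 = 30³, so L = 30.

30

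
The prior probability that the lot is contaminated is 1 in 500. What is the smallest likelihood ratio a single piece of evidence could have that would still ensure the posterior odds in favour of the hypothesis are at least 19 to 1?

Prior odds = 0.002/0.998 = 1/499.
Target odds = 19.
Required Bayes factor = 19 ÷ (1/499) = 9481.

9481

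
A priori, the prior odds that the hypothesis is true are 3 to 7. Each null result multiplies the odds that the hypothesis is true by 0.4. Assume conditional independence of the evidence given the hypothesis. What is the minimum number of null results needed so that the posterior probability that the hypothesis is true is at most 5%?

Prior odds = 3/7.
Likelihood ratio per null result = 0.4.
Target posterior odds = 0.05/0.95 = 1/19.
Require 0.4ⁿ ≤ 1/19 ÷ (3/7) = 7/57.
0.4² = 0.16 is still above 7/57 but 0.4³ = 0.064 is at or below it, so n = 3.

3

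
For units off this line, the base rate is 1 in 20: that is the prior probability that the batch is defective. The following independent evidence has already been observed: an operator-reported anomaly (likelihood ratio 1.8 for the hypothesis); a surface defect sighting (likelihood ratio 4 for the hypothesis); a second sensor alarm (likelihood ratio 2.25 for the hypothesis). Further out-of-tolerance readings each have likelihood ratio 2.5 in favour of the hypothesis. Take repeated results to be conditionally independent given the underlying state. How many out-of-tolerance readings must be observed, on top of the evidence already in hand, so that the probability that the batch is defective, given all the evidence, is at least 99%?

Prior odds = 0.05/0.95 = 1/19.
Combined Bayes factor of the evidence already in hand = 1.8 × 4 × 2.25 = 16.2.
Odds after that evidence = (1/19) × 16.2 = 81/95.
Target odds = 0.99/0.01 = 99.
Need 2.5ⁿ ≥ 99 ÷ (81/95) = 1045/9.
2.5⁵ = 97.65625 falls short of 1045/9 but 2.5⁶ = 244.140625 reaches it, so n = 6.

6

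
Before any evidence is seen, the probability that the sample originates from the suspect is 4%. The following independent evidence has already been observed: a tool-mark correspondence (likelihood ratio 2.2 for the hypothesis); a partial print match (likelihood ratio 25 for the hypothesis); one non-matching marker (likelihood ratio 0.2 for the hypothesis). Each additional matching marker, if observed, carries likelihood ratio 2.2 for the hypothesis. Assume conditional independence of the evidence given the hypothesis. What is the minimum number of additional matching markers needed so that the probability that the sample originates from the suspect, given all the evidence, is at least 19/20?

Prior odds = 0.04/0.96 = 1/24.
Combined Bayes factor of the evidence already in hand = 2.2 × 25 × 0.2 = 11.
Odds after that evidence = (1/24) × 11 = 11/24.
Target odds = 0.95/0.05 = 19.
Need 2.2ⁿ ≥ 19 ÷ (11/24) = 456/11.
2.2⁴ = 23.4256 falls short of 456/11 but 2.2⁵ = 51.53632 reaches it, so n = 5.

5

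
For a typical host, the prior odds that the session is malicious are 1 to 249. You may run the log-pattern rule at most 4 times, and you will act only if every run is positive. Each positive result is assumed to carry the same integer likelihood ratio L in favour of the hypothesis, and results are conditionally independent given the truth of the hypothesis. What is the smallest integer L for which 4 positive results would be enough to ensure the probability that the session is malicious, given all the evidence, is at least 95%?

9

Prior odds = 1/249.
Target odds = 0.95/0.05 = 19.
Need L⁴ ≥ 19 ÷ (1/249) = 4731.
8⁴ = 4096 < 4731 ≤ 6561 = 9⁴, so L = 9.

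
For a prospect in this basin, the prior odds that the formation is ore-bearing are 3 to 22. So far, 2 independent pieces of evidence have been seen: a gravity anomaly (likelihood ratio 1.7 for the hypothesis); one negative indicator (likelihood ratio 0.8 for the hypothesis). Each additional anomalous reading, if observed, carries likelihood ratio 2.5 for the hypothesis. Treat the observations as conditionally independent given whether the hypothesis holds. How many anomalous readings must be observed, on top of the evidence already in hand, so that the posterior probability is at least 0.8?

Prior odds = 3/22.
Combined Bayes factor of the evidence already in hand = 1.7 × 0.8 = 1.36.
Odds after that evidence = (3/22) × 1.36 = 51/275.
Target odds = 0.8/0.2 = 4.
Need 2.5ⁿ ≥ 4 ÷ (51/275) = 1100/51.
2.5³ = 15.625 falls short of 1100/51 but 2.5⁴ = 39.0625 reaches it, so n = 4.

4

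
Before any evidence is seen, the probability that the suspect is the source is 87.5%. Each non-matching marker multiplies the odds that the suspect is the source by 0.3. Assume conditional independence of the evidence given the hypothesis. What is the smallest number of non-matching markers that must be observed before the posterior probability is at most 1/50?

5

Prior odds: 0.875 ÷ 0.125 = 7.
Likelihood ratio per non-matching marker = 0.3.
Target odds: 0.02 ÷ 0.98 = 1/49.
Require 0.3ⁿ ≤ 1/49 ÷ 7 = 1/343.
0.3⁴ = 0.0081 is still above 1/343 but 0.3⁵ = 243/100000 is at or below it, so n = 5.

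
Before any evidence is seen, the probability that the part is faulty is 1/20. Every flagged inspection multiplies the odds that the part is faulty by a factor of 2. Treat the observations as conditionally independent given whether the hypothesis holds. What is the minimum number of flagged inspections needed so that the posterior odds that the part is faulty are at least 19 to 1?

9

Prior odds: 0.05 ÷ 0.95 = 1/19.
Likelihood ratio per flagged inspection = 2.
Target odds = 19.
Require 2ⁿ ≥ 19 ÷ (1/19) = 361.
2⁸ = 256 falls short of 361 but 2⁹ = 512 reaches it, so n = 9.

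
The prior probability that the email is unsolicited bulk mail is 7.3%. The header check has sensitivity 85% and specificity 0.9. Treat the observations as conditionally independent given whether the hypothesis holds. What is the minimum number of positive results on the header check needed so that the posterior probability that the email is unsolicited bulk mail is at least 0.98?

4

Prior odds: 0.073 ÷ 0.927 = 73/927.
False-positive rate = 1 − 0.9 = 0.1; likelihood ratio of a positive = 0.85/0.1 = 8.5.
Target odds: 0.98 ÷ 0.02 = 49.
Require 8.5ⁿ ≥ 49 ÷ (73/927) = 45423/73.
8.5³ = 614.125 falls short of 45423/73 but 8.5⁴ = 5220.0625 reaches it, so n = 4.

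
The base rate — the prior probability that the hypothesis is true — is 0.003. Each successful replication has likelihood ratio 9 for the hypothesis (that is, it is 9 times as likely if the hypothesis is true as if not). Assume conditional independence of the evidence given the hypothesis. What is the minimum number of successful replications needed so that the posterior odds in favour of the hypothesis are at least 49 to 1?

5

Prior odds: 0.003 ÷ 0.997 = 3/997.
Likelihood ratio per successful replication = 9.
Target odds = 49.
Need (3/997) × 9ⁿ ≥ 49, i.e. 9ⁿ ≥ 48853/3.
9⁴ = 6561 falls short of 48853/3 but 9⁵ = 59049 reaches it, so n = 5.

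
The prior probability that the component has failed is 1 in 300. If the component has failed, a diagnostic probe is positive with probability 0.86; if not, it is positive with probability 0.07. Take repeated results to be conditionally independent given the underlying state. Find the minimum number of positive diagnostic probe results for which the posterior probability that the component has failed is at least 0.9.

Prior odds: (1/300) ÷ (299/300) = 1/299.
Likelihood ratio of a positive = 0.86/0.07 = 86/7.
Target odds: 0.9 ÷ 0.1 = 9.
Require (86/7)ⁿ ≥ 9 ÷ (1/299) = 2691.
(86/7)³ = 636056/343 falls short of 2691 but (86/7)⁴ = 54700816/2401 reaches it, so n = 4.

4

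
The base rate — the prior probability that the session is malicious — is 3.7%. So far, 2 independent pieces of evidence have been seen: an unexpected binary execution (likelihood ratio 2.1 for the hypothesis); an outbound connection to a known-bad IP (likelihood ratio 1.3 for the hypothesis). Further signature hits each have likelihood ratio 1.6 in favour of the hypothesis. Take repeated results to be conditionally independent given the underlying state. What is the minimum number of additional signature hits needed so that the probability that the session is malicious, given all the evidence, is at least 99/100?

Prior odds = 0.037/0.963 = 37/963.
Combined Bayes factor of the evidence already in hand = 2.1 × 1.3 = 2.73.
Odds after that evidence = (37/963) × 2.73 = 3367/32100.
Target odds = 0.99/0.01 = 99.
Need 1.6ⁿ ≥ 99 ÷ (3367/32100) = 3177900/3367.
1.6¹⁴ ≈720.576 falls short of 3177900/3367 but 1.6¹⁵ ≈1152.92 reaches it, so n = 15.

15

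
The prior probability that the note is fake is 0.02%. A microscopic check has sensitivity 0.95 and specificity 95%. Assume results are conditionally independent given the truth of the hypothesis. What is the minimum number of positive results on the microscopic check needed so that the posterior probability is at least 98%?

Prior odds = 0.0002/0.9998 = 1/4999.
False-positive rate = 1 − 0.95 = 0.05; likelihood ratio of a positive = 0.95/0.05 = 19.
Target posterior odds = 0.98/0.02 = 49.
Need (1/4999) × 19ⁿ ≥ 49, i.e. 19ⁿ ≥ 244951.
19⁴ = 130321 falls short of 244951 but 19⁵ = 2476099 reaches it, so n = 5.

5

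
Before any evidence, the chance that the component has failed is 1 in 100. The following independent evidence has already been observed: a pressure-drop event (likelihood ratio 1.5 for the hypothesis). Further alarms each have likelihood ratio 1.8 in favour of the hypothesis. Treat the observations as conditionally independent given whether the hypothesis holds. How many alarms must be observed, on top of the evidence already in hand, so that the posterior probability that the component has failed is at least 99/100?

15

Prior odds = 0.01/0.99 = 1/99.
Bayes factor of the evidence already in hand = 1.5.
Odds after that evidence = (1/99) × 1.5 = 1/66.
Target odds = 0.99/0.01 = 99.
Need 1.8ⁿ ≥ 99 ÷ (1/66) = 6534.
1.8¹⁴ ≈3748.13 falls short of 6534 but 1.8¹⁵ ≈6746.64 reaches it, so n = 15.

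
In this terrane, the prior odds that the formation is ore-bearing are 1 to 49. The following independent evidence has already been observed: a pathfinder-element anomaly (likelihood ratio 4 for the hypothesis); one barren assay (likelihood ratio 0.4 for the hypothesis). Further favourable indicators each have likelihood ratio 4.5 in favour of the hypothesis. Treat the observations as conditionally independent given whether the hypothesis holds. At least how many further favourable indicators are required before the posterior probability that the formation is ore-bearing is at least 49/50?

5

Prior odds = 1/49.
Combined Bayes factor of the evidence already in hand = 4 × 0.4 = 1.6.
Odds after that evidence = (1/49) × 1.6 = 8/245.
Target odds = 0.98/0.02 = 49.
Need 4.5ⁿ ≥ 49 ÷ (8/245) = 1500.625.
4.5⁴ = 410.0625 falls short of 1500.625 but 4.5⁵ = 1845.28125 reaches it, so n = 5.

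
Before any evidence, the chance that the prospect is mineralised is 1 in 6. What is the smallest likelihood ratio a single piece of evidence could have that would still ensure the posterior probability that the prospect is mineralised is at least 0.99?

Prior odds = (1/6)/(5/6) = 0.2.
Target odds = 0.99/0.01 = 99.
Required Bayes factor = 99 ÷ 0.2 = 495.

495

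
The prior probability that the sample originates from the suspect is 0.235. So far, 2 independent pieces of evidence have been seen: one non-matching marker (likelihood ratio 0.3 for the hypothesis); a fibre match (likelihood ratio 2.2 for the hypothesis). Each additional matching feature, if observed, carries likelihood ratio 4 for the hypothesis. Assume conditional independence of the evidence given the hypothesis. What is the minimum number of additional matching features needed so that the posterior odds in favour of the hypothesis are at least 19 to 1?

Prior odds = 0.235/0.765 = 47/153.
Combined Bayes factor of the evidence already in hand = 0.3 × 2.2 = 0.66.
Odds after that evidence = (47/153) × 0.66 = 517/2550.
Target odds = 19.
Need 4ⁿ ≥ 19 ÷ (517/2550) = 48450/517.
4³ = 64 falls short of 48450/517 but 4⁴ = 256 reaches it, so n = 4.

4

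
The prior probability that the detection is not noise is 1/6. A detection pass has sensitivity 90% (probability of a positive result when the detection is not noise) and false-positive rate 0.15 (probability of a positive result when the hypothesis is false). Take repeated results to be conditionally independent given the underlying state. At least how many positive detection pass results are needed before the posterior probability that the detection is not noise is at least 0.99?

Prior odds: (1/6) ÷ (5/6) = 0.2.
Likelihood ratio of a positive result = 0.9/0.15 = 6.
Target posterior odds = 0.99/0.01 = 99.
Require 6ⁿ ≥ 99 ÷ 0.2 = 495.
6³ = 216 falls short of 495 but 6⁴ = 1296 reaches it, so n = 4.

4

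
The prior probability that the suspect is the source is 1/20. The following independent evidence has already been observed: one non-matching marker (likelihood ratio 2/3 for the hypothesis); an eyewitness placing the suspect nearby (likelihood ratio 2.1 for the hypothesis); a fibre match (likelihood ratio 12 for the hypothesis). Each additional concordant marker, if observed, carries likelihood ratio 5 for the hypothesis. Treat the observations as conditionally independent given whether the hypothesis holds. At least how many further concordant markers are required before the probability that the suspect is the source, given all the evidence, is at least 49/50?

3

Prior odds = 0.05/0.95 = 1/19.
Combined Bayes factor of the evidence already in hand = (2/3) × 2.1 × 12 = 16.8.
Odds after that evidence = (1/19) × 16.8 = 84/95.
Target odds = 0.98/0.02 = 49.
Need 5ⁿ ≥ 49 ÷ (84/95) = 665/12.
5² = 25 falls short of 665/12 but 5³ = 125 reaches it, so n = 3.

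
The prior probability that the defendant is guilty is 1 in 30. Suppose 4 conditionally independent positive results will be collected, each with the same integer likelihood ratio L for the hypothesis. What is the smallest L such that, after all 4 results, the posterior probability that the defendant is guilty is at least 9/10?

Prior odds = (1/30)/(29/30) = 1/29.
Target odds = 0.9/0.1 = 9.
Need L⁴ ≥ 9 ÷ (1/29) = 261.
4⁴ = 256 < 261 ≤ 625 = 5⁴, so L = 5.

5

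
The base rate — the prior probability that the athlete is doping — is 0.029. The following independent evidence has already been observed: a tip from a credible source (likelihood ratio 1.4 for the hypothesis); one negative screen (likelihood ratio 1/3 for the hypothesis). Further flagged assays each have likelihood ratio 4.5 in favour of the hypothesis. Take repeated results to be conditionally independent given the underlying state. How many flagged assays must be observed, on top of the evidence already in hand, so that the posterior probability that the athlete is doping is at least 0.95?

Prior odds = 0.029/0.971 = 29/971.
Combined Bayes factor of the evidence already in hand = 1.4 × (1/3) = 7/15.
Odds after that evidence = (29/971) × 7/15 = 203/14565.
Target odds = 0.95/0.05 = 19.
Need 4.5ⁿ ≥ 19 ÷ (203/14565) = 276735/203.
4.5⁴ = 410.0625 falls short of 276735/203 but 4.5⁵ = 1845.28125 reaches it, so n = 5.

5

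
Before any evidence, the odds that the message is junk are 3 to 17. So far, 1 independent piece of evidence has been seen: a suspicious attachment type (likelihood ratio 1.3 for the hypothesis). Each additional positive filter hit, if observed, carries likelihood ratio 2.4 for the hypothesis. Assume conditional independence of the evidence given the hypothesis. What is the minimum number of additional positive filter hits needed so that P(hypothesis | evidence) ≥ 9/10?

5

Prior odds = 3/17.
Bayes factor of the evidence already in hand = 1.3.
Odds after that evidence = (3/17) × 1.3 = 39/170.
Target odds = 0.9/0.1 = 9.
Need 2.4ⁿ ≥ 9 ÷ (39/170) = 510/13.
2.4⁴ = 33.1776 falls short of 510/13 but 2.4⁵ = 79.62624 reaches it, so n = 5.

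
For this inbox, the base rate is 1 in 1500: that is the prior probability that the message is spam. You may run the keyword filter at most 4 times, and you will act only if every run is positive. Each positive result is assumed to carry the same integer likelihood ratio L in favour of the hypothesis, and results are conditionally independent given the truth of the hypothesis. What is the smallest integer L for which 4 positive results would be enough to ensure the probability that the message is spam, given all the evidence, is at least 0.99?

20

Prior odds = (1/1500)/(1499/1500) = 1/1499.
Target odds = 0.99/0.01 = 99.
Need L⁴ ≥ 99 ÷ (1/1499) = 148401.
19⁴ = 130321 < 148401 ≤ 160000 = 20⁴, so L = 20.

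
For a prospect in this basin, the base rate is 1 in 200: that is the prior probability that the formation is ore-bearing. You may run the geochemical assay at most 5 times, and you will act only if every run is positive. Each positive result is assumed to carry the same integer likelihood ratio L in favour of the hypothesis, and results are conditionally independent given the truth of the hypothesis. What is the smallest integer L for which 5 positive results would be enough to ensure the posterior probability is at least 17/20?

Prior odds = 0.005/0.995 = 1/199.
Target odds = 0.85/0.15 = 17/3.
Need L⁵ ≥ 17/3 ÷ (1/199) = 3383/3.
4⁵ = 1024 < 3383/3 ≤ 3125 = 5⁵, so L = 5.

5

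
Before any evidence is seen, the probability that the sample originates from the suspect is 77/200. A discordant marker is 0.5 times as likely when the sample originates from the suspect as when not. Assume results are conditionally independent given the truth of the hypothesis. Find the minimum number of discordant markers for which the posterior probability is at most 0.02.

Prior odds: 0.385 ÷ 0.615 = 77/123.
Likelihood ratio per discordant marker = 0.5.
Target posterior odds = 0.02/0.98 = 1/49.
Need (77/123) × 0.5ⁿ ≤ 1/49, i.e. 0.5ⁿ ≤ 123/3773.
0.5⁴ = 0.0625 is still above 123/3773 but 0.5⁵ = 0.03125 is at or below it, so n = 5.

5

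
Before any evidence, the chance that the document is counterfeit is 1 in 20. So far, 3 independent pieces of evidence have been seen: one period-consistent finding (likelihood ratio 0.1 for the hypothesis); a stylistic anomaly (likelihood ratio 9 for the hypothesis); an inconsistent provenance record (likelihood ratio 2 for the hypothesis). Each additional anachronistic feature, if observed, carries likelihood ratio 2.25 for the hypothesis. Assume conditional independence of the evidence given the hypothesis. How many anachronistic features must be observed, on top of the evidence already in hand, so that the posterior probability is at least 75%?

5

Prior odds = 0.05/0.95 = 1/19.
Combined Bayes factor of the evidence already in hand = 0.1 × 9 × 2 = 1.8.
Odds after that evidence = (1/19) × 1.8 = 9/95.
Target odds = 0.75/0.25 = 3.
Need 2.25ⁿ ≥ 3 ÷ (9/95) = 95/3.
2.25⁴ = 25.62890625 falls short of 95/3 but 2.25⁵ = 59049/1024 reaches it, so n = 5.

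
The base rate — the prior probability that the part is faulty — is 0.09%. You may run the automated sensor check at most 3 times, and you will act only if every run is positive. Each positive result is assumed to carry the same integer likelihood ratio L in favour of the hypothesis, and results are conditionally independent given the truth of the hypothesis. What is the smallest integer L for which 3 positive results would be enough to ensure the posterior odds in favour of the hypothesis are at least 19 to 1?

28

Prior odds = 0.0009/0.9991 = 9/9991.
Target odds = 19.
Need L³ ≥ 19 ÷ (9/9991) = 189829/9.
27³ = 19683 < 189829/9 ≤ 21952 = 28³, so L = 28.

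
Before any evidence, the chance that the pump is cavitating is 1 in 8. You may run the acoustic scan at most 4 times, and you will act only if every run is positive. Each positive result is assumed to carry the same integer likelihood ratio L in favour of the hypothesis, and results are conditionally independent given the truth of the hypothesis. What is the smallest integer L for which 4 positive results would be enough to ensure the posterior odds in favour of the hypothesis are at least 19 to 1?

4

Prior odds = 0.125/0.875 = 1/7.
Target odds = 19.
Need L⁴ ≥ 19 ÷ (1/7) = 133.
3⁴ = 81 < 133 ≤ 256 = 4⁴, so L = 4.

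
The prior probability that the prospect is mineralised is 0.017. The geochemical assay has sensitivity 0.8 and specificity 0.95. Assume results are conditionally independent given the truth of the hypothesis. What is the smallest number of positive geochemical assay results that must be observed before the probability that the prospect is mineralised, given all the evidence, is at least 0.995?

4

Prior odds = 0.017/0.983 = 17/983.
False-positive rate = 1 − 0.95 = 0.05; likelihood ratio of a positive = 0.8/0.05 = 16.
Target posterior odds = 0.995/0.005 = 199.
Need (17/983) × 16ⁿ ≥ 199, i.e. 16ⁿ ≥ 195617/17.
16³ = 4096 falls short of 195617/17 but 16⁴ = 65536 reaches it, so n = 4.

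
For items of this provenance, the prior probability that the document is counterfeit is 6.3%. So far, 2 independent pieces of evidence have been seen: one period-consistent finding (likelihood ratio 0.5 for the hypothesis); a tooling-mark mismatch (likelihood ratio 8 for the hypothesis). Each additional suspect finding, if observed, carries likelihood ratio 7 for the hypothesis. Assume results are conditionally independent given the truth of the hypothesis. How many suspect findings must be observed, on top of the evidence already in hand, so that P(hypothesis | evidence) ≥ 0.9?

Prior odds = 0.063/0.937 = 63/937.
Combined Bayes factor of the evidence already in hand = 0.5 × 8 = 4.
Odds after that evidence = (63/937) × 4 = 252/937.
Target odds = 0.9/0.1 = 9.
Need 7ⁿ ≥ 9 ÷ (252/937) = 937/28.
7¹ = 7 falls short of 937/28 but 7² = 49 reaches it, so n = 2.

2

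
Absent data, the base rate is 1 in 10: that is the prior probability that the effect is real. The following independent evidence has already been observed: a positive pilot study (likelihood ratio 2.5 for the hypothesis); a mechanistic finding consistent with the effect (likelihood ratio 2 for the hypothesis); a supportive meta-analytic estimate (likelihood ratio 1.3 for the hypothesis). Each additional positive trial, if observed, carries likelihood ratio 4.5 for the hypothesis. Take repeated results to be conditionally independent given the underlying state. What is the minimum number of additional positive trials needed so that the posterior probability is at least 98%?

Prior odds = 0.1/0.9 = 1/9.
Combined Bayes factor of the evidence already in hand = 2.5 × 2 × 1.3 = 6.5.
Odds after that evidence = (1/9) × 6.5 = 13/18.
Target odds = 0.98/0.02 = 49.
Need 4.5ⁿ ≥ 49 ÷ (13/18) = 882/13.
4.5² = 20.25 falls short of 882/13 but 4.5³ = 91.125 reaches it, so n = 3.

3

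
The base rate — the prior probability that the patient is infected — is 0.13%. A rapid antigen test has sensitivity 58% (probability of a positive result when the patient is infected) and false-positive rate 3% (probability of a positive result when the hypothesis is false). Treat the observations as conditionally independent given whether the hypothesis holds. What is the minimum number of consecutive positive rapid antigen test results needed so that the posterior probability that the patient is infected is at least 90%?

3

Prior odds: 0.0013 ÷ 0.9987 = 13/9987.
Likelihood ratio of a positive result = 0.58/0.03 = 58/3.
Target posterior odds = 0.9/0.1 = 9.
Require (58/3)ⁿ ≥ 9 ÷ (13/9987) = 89883/13.
(58/3)² = 3364/9 falls short of 89883/13 but (58/3)³ = 195112/27 reaches it, so n = 3.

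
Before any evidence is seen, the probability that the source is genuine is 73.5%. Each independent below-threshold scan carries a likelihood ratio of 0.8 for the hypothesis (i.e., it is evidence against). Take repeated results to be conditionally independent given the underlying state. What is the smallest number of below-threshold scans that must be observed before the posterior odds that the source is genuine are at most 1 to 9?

Prior odds: 0.735 ÷ 0.265 = 147/53.
Likelihood ratio per below-threshold scan = 0.8.
Target odds = 1/9.
Require 0.8ⁿ ≤ 1/9 ÷ (147/53) = 53/1323.
0.8¹⁴ ≈0.0439805 is still above 53/1323 but 0.8¹⁵ ≈0.0351844 is at or below it, so n = 15.

15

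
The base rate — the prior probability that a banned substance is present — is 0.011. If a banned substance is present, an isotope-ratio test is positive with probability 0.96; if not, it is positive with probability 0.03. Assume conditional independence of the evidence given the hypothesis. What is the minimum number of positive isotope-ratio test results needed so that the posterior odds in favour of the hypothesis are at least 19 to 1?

Prior odds: 0.011 ÷ 0.989 = 11/989.
Likelihood ratio of a positive = 0.96/0.03 = 32.
Target odds = 19.
Need (11/989) × 32ⁿ ≥ 19, i.e. 32ⁿ ≥ 18791/11.
32² = 1024 falls short of 18791/11 but 32³ = 32768 reaches it, so n = 3.

3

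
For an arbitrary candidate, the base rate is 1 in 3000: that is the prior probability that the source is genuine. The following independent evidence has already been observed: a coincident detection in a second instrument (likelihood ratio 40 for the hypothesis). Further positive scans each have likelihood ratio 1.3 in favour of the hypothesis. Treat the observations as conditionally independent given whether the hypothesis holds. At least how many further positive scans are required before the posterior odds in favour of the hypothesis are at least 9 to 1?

Prior odds = (1/3000)/(2999/3000) = 1/2999.
Bayes factor of the evidence already in hand = 40.
Odds after that evidence = (1/2999) × 40 = 40/2999.
Target odds = 9.
Need 1.3ⁿ ≥ 9 ÷ (40/2999) = 674.775.
1.3²⁴ ≈542.801 falls short of 674.775 but 1.3²⁵ ≈705.641 reaches it, so n = 25.

25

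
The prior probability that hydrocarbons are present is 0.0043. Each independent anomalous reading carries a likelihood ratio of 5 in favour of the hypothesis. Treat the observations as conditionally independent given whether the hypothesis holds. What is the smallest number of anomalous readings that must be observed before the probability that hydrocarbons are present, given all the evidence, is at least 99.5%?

Prior odds: 0.0043 ÷ 0.9957 = 43/9957.
Likelihood ratio per anomalous reading = 5.
Target posterior odds = 0.995/0.005 = 199.
Need (43/9957) × 5ⁿ ≥ 199, i.e. 5ⁿ ≥ 1981443/43.
5⁶ = 15625 falls short of 1981443/43 but 5⁷ = 78125 reaches it, so n = 7.

7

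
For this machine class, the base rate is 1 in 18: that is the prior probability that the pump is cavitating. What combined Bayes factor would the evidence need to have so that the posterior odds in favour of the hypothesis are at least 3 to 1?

51

Prior odds = (1/18)/(17/18) = 1/17.
Target odds = 3.
Required Bayes factor = 3 ÷ (1/17) = 51.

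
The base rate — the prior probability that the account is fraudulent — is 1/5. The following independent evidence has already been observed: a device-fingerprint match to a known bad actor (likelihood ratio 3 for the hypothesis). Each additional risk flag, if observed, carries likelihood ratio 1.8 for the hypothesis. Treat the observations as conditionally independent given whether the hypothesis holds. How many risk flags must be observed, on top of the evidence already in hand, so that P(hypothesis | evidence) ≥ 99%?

9

Prior odds = 0.2/0.8 = 0.25.
Bayes factor of the evidence already in hand = 3.
Odds after that evidence = 0.25 × 3 = 0.75.
Target odds = 0.99/0.01 = 99.
Need 1.8ⁿ ≥ 99 ÷ 0.75 = 132.
1.8⁸ = 43046721/390625 falls short of 132 but 1.8⁹ = 387420489/1953125 reaches it, so n = 9.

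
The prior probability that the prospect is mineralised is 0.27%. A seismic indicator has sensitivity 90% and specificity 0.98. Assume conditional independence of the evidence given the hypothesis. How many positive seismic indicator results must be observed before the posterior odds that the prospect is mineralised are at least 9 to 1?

Prior odds: 0.0027 ÷ 0.9973 = 27/9973.
False-positive rate = 1 − 0.98 = 0.02; likelihood ratio of a positive = 0.9/0.02 = 45.
Target odds = 9.
Require 45ⁿ ≥ 9 ÷ (27/9973) = 9973/3.
45² = 2025 falls short of 9973/3 but 45³ = 91125 reaches it, so n = 3.

3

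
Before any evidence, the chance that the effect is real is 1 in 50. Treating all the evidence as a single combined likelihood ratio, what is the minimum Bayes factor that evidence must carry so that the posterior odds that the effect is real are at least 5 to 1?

Prior odds = 0.02/0.98 = 1/49.
Target odds = 5.
Required Bayes factor = 5 ÷ (1/49) = 245.

245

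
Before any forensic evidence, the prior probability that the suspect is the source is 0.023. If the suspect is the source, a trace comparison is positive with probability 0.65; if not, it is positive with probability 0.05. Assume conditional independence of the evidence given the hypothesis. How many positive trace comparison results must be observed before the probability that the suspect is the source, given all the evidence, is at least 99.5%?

4

Prior odds: 0.023 ÷ 0.977 = 23/977.
Likelihood ratio of a positive = 0.65/0.05 = 13.
Target odds: 0.995 ÷ 0.005 = 199.
Require 13ⁿ ≥ 199 ÷ (23/977) = 194423/23.
13³ = 2197 falls short of 194423/23 but 13⁴ = 28561 reaches it, so n = 4.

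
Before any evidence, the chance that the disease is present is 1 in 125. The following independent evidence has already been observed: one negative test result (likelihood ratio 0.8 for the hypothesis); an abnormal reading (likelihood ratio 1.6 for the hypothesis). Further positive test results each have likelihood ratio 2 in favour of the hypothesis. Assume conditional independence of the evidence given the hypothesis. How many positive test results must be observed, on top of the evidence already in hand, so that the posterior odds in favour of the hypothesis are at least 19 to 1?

11

Prior odds = 0.008/0.992 = 1/124.
Combined Bayes factor of the evidence already in hand = 0.8 × 1.6 = 1.28.
Odds after that evidence = (1/124) × 1.28 = 8/775.
Target odds = 19.
Need 2ⁿ ≥ 19 ÷ (8/775) = 1840.625.
2¹⁰ = 1024 falls short of 1840.625 but 2¹¹ = 2048 reaches it, so n = 11.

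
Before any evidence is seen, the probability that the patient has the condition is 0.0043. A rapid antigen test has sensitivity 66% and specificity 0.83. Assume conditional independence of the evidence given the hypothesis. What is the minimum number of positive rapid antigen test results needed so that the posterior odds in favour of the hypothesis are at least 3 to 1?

Prior odds: 0.0043 ÷ 0.9957 = 43/9957.
False-positive rate = 1 − 0.83 = 0.17; likelihood ratio of a positive = 0.66/0.17 = 66/17.
Target odds = 3.
Require (66/17)ⁿ ≥ 3 ÷ (43/9957) = 29871/43.
(66/17)⁴ = 18974736/83521 falls short of 29871/43 but (66/17)⁵ ≈882.013 reaches it, so n = 5.

5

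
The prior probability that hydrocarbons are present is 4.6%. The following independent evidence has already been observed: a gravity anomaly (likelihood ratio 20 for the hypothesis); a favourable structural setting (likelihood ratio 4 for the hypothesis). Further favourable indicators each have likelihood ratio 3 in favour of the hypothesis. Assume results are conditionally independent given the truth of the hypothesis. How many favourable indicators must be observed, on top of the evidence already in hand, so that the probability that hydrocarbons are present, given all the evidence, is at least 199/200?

4

Prior odds = 0.046/0.954 = 23/477.
Combined Bayes factor of the evidence already in hand = 20 × 4 = 80.
Odds after that evidence = (23/477) × 80 = 1840/477.
Target odds = 0.995/0.005 = 199.
Need 3ⁿ ≥ 199 ÷ (1840/477) = 94923/1840.
3³ = 27 falls short of 94923/1840 but 3⁴ = 81 reaches it, so n = 4.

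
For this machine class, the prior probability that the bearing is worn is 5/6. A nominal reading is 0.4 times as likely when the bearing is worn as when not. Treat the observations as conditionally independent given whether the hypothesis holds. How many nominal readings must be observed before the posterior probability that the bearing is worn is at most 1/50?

Prior odds: (5/6) ÷ (1/6) = 5.
Likelihood ratio per nominal reading = 0.4.
Target posterior odds = 0.02/0.98 = 1/49.
Require 0.4ⁿ ≤ 1/49 ÷ 5 = 1/245.
0.4⁶ = 64/15625 is still above 1/245 but 0.4⁷ = 128/78125 is at or below it, so n = 7.

7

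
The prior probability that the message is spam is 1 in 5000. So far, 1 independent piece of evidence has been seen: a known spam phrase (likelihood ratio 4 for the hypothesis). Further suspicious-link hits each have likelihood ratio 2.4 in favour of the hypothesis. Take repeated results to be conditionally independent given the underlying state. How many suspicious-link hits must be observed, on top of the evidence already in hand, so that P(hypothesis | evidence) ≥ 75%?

10

Prior odds = 0.0002/0.9998 = 1/4999.
Bayes factor of the evidence already in hand = 4.
Odds after that evidence = (1/4999) × 4 = 4/4999.
Target odds = 0.75/0.25 = 3.
Need 2.4ⁿ ≥ 3 ÷ (4/4999) = 3749.25.
2.4⁹ ≈2641.81 falls short of 3749.25 but 2.4¹⁰ ≈6340.34 reaches it, so n = 10.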